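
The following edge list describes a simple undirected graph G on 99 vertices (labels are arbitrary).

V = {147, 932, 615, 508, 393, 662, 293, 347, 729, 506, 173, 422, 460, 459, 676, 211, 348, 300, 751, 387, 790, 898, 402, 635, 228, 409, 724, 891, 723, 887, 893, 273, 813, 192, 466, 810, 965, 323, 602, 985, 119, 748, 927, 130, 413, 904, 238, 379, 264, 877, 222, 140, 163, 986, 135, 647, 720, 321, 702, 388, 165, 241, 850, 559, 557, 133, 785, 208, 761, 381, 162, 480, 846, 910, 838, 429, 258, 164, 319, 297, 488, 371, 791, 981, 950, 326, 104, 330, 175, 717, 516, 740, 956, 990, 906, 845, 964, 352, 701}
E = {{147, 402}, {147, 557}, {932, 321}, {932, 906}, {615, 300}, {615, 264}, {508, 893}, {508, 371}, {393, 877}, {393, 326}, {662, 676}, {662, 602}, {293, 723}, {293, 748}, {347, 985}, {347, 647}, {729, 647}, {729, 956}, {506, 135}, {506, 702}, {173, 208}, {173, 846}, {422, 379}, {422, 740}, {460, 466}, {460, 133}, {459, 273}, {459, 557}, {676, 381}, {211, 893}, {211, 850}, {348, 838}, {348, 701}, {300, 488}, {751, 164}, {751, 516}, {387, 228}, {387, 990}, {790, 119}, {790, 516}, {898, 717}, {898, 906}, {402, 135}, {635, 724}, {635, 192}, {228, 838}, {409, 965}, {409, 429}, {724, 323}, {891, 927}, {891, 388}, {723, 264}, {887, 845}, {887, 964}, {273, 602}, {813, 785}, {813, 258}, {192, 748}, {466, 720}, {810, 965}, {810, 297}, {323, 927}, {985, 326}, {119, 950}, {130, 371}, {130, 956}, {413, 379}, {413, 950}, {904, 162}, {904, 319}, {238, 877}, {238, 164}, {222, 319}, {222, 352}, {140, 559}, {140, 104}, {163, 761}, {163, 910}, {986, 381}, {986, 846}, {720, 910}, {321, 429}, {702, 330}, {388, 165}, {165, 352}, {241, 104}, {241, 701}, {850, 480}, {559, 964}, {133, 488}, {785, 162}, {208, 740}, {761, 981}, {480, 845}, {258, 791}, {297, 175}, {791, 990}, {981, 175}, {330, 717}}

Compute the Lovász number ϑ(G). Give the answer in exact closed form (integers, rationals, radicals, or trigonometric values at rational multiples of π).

deg(323) = 2; N(323) = {724, 927}.
Vertex 810 has 2 neighbors: 965, 297.
Vertex 264 has 2 neighbors: 615, 723.
Vertex 506 has 2 neighbors: 135, 702.
deg(v) = 2 for all v (|V|=99); this is C_{99}, the 99-cycle.
The 50 distinct eigenvalues: [2.0, 1.996, 1.984, 1.964, 1.936, 1.9, 1.857, 1.806, 1.748, 1.683, 1.611, 1.532, 1.447, 1.357, 1.261, 1.16, 1.054, 0.945, 0.831, 0.714, 0.594, 0.472, 0.347, 0.222, 0.095, -0.032, -0.158, -0.285, -0.41, -0.533, -0.654, -0.773, -0.888, -1.0, -1.108, -1.211, -1.31, -1.403, -1.491, -1.572, -1.647, -1.716, -1.778, -1.832, -1.879, -1.919, -1.951, -1.975, -1.991, -1.999].
−99·(-2*cos(pi/99)) / ((2)−(-2*cos(pi/99))) = 99*cos(pi/99)/(cos(pi/99) + 1) = ϑ(G).
ϑ(G) ≈ 49.4875.
α=49, χ(Ḡ)=50; ϑ=99*cos(pi/99)/(cos(pi/99) + 1) lies between (both strict).

99*cos(pi/99)/(cos(pi/99) + 1)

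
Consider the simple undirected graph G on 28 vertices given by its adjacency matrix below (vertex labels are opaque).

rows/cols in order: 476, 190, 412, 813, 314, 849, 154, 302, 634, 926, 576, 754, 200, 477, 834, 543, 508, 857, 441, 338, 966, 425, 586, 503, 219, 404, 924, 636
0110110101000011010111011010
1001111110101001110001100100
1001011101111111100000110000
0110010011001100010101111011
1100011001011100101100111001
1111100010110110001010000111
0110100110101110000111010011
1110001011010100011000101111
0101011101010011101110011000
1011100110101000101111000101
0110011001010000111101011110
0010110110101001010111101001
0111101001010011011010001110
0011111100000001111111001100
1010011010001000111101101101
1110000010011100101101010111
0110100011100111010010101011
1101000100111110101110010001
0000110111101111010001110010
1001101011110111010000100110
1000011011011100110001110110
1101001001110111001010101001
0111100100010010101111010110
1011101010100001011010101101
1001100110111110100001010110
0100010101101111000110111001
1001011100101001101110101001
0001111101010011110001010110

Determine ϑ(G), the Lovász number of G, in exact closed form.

deg(404) = 15; N(404) = {190, 849, 302, 926, 576, 200, 477, 834, 543, 338, 966, 586, 503, 219, 636}.
N(926) = {476, 412, 813, 314, 302, 634, 576, 200, 508, 441, 338, 966, 425, 404, 636}, |N(926)| = 15.
Vertex 924 has 15 neighbors: 476, 813, 849, 154, 302, 576, 200, 543, 508, 441, 338, 966, 586, 219, 636.
N(857) = {476, 190, 813, 302, 576, 754, 200, 477, 834, 508, 441, 338, 966, 503, 636}, |N(857)| = 15.
28-vertex 15-regular graph: Kneser-type, 2-subsets of [8].
A has 3 distinct eigenvalues ≈ [15.0, 1.0, -5.0].
ϑ = −N·λ_min/(λ_max−λ_min) = −28·(-5)/(15−(-5)) = 7.
ϑ(G) ≈ 7.000000000.

7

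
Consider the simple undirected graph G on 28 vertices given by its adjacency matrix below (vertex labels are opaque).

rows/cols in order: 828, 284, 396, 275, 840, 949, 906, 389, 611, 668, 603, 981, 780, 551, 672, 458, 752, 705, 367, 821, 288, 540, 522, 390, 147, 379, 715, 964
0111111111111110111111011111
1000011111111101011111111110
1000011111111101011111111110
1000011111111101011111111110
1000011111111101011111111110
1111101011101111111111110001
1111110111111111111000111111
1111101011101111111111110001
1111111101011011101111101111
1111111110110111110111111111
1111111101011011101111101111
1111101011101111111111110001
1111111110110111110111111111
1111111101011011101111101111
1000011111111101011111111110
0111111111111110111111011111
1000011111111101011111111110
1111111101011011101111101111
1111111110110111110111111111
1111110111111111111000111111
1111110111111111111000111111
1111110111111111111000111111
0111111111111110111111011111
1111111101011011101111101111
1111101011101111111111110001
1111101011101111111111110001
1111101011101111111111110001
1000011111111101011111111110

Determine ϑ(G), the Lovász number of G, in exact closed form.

deg(840) = 21; N(840) = {828, 949, 906, 389, 611, 668, 603, 981, 780, 551, 458, 705, 367, 821, 288, 540, 522, 390, 147, 379, 715}.
Vertex 147 has 22 neighbors: 828, 284, 396, 275, 840, 906, 611, 668, 603, 780, 551, 672, 458, 752, 705, 367, 821, 288, 540, 522, 390, 964.
Vertex 672 has 21 neighbors: 828, 949, 906, 389, 611, 668, 603, 981, 780, 551, 458, 705, 367, 821, 288, 540, 522, 390, 147, 379, 715.
N(396) = {828, 949, 906, 389, 611, 668, 603, 981, 780, 551, 458, 705, 367, 821, 288, 540, 522, 390, 147, 379, 715}, |N(396)| = 21.
G = K_{7,6,5,4,3,3}: α = 7 = χ(Ḡ), so ϑ = 7.
≈ 7.000000000 (to 9 d.p.).
Check 7 ≤ 7 ≤ 7: collapsed.

7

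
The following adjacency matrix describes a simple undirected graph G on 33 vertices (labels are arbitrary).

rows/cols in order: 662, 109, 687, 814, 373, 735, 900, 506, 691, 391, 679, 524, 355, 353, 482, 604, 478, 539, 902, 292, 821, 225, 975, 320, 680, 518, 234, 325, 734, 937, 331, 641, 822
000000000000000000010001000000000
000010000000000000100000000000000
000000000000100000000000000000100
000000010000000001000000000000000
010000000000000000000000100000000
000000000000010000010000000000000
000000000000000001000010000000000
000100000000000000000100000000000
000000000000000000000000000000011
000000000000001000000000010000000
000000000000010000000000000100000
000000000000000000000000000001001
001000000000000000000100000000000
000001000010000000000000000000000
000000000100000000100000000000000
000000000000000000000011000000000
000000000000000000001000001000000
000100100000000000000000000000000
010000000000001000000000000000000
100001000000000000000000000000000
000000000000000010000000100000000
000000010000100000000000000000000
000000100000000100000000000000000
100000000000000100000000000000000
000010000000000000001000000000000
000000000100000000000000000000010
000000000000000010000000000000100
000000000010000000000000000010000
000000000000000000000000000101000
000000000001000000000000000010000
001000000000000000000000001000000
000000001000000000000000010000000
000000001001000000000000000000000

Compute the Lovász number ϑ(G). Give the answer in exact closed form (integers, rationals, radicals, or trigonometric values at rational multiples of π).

33*cos(pi/33)/(cos(pi/33) + 1)

Vertex 506 has 2 neighbors: 814, 225.
N(109) = {373, 902}, |N(109)| = 2.
Vertex 641 has 2 neighbors: 691, 518.
deg(373) = 2; N(373) = {109, 680}.
Regular of degree 2 on 33 vertices: the odd cycle C_{33}.
The 17 distinct eigenvalues: [2.0, 1.9639, 1.8567, 1.6825, 1.4475, 1.1601, 0.8308, 0.4715, 0.0952, -0.2846, -0.6541, -1.0, -1.3097, -1.5721, -1.7777, -1.919, -1.9909].
With N=33: ϑ(G) = 33·(-(-1)*2*cos(pi/33))/(2−(-2*cos(pi/33))) = 33*cos(pi/33)/(cos(pi/33) + 1).
Numerically 16.46255859.
α=16, χ(Ḡ)=17; ϑ=33*cos(pi/33)/(cos(pi/33) + 1) lies between (both strict).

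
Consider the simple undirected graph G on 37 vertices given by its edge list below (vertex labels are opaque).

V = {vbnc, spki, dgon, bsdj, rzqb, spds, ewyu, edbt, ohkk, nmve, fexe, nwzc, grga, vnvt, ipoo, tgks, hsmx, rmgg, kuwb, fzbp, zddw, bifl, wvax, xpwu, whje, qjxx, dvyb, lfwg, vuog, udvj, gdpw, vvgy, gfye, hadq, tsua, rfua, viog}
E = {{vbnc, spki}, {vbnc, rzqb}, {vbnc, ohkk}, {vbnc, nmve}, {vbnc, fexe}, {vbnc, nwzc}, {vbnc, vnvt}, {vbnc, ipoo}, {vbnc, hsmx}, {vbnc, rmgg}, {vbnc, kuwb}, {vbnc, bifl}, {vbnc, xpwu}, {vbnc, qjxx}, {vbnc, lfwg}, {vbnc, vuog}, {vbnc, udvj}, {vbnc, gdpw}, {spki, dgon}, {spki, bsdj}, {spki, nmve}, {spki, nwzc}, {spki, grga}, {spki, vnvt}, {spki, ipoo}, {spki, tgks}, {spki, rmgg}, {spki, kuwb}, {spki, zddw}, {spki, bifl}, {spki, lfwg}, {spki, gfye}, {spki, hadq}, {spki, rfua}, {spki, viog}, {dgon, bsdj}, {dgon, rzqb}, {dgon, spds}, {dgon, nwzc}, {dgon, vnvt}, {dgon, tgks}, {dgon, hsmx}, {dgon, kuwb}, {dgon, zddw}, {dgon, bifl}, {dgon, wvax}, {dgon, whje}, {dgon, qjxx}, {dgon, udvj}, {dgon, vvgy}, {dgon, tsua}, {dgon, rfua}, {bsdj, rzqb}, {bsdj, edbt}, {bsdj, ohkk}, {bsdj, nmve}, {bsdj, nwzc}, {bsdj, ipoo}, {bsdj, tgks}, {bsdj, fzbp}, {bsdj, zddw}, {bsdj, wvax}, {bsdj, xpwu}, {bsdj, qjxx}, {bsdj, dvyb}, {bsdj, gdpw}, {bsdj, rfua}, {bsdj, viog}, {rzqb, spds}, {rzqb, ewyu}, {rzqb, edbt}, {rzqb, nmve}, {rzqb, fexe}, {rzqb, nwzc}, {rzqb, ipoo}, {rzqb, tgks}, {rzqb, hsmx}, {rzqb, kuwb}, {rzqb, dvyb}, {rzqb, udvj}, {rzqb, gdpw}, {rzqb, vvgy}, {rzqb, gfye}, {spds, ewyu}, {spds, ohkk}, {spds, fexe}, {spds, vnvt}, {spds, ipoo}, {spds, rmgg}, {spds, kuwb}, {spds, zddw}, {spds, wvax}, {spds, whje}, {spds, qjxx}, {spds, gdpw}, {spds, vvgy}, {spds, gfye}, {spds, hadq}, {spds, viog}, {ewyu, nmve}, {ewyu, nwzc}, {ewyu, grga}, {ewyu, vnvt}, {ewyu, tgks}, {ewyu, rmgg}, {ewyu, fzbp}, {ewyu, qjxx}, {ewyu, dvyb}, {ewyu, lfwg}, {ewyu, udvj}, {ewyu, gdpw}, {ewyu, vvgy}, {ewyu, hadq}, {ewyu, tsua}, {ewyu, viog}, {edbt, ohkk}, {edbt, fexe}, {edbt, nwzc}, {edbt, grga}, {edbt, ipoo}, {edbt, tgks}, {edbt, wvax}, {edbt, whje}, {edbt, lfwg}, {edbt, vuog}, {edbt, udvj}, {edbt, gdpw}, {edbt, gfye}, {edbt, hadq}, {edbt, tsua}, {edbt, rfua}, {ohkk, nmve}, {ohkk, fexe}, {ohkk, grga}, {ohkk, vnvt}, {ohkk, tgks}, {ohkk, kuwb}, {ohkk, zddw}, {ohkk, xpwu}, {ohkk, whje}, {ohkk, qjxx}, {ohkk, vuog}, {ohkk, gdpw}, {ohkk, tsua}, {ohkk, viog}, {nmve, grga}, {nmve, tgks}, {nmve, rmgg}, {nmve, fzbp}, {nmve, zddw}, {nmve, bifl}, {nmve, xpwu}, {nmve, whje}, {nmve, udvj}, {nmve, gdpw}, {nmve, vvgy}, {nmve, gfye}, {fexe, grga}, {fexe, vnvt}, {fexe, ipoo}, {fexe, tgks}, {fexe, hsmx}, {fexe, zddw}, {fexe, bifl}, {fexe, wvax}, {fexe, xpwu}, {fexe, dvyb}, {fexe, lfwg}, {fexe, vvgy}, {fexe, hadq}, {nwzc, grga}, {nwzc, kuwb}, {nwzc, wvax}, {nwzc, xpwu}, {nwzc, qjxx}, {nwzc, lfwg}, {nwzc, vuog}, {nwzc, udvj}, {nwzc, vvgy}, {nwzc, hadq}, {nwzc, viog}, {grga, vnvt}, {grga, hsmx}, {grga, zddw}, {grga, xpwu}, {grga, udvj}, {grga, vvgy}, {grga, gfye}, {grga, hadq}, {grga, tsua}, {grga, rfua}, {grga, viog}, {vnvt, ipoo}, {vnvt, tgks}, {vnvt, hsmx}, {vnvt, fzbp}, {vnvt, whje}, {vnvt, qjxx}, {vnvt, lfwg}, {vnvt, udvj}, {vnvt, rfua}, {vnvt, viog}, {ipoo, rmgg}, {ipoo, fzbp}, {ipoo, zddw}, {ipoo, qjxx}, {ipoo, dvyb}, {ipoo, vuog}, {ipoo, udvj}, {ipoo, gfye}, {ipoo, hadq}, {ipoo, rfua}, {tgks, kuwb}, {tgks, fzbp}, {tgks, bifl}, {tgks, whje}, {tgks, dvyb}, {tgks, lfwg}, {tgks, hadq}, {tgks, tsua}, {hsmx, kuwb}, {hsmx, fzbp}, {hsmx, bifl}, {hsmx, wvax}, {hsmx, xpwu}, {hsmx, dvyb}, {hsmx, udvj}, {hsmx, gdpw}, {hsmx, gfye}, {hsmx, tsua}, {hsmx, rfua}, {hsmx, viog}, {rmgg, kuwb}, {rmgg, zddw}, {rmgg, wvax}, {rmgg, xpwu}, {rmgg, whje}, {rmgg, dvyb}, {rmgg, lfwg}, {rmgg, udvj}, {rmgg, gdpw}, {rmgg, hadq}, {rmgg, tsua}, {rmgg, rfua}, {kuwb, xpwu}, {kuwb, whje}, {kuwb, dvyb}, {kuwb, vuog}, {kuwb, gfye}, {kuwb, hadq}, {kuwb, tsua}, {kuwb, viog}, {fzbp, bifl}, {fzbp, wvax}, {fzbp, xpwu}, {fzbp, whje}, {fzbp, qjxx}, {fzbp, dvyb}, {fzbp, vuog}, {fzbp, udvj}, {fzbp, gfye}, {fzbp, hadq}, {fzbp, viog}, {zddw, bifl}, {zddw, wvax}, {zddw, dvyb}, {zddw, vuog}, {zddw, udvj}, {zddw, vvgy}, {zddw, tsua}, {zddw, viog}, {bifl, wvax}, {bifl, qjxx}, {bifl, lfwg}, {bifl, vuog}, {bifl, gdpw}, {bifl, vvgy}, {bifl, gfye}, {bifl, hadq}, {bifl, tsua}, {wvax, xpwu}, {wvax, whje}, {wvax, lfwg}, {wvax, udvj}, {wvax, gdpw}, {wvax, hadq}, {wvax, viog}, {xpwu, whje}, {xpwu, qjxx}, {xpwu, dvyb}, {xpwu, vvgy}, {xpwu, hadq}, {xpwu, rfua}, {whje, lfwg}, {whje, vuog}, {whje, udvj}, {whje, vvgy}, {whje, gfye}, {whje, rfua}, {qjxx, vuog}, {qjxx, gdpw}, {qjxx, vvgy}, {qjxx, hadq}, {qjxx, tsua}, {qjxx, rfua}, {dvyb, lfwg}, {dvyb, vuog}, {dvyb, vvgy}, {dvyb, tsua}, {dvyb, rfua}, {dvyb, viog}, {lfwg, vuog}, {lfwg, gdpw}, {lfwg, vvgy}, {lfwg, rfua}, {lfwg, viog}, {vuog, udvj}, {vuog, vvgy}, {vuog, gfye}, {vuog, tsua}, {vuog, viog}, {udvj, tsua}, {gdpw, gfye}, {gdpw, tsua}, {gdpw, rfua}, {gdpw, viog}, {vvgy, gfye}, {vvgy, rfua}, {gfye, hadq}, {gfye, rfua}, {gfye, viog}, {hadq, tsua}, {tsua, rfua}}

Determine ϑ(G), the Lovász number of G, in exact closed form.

N(edbt) = {bsdj, rzqb, ohkk, fexe, nwzc, grga, ipoo, tgks, wvax, whje, lfwg, vuog, udvj, gdpw, gfye, hadq, tsua, rfua}, |N(edbt)| = 18.
N(bifl) = {vbnc, spki, dgon, nmve, fexe, tgks, hsmx, fzbp, zddw, wvax, qjxx, lfwg, vuog, gdpw, vvgy, gfye, hadq, tsua}, |N(bifl)| = 18.
N(ohkk) = {vbnc, bsdj, spds, edbt, nmve, fexe, grga, vnvt, tgks, kuwb, zddw, xpwu, whje, qjxx, vuog, gdpw, tsua, viog}, |N(ohkk)| = 18.
N(vvgy) = {dgon, rzqb, spds, ewyu, nmve, fexe, nwzc, grga, zddw, bifl, xpwu, whje, qjxx, dvyb, lfwg, vuog, gfye, rfua}, |N(vvgy)| = 18.
G on 37 vertices is 18-regular; SR(37,18,8,9) — a Paley graph.
spec(A) ≈ [18.0, 2.541, -3.541] (distinct, 3 d.p.).
Lovász (edge-transitive): ϑ = −37·(-sqrt(37)/2 - 1/2)/((18)−(-sqrt(37)/2 - 1/2)) = sqrt(37).
= 6.08276… (decimal).

sqrt(37)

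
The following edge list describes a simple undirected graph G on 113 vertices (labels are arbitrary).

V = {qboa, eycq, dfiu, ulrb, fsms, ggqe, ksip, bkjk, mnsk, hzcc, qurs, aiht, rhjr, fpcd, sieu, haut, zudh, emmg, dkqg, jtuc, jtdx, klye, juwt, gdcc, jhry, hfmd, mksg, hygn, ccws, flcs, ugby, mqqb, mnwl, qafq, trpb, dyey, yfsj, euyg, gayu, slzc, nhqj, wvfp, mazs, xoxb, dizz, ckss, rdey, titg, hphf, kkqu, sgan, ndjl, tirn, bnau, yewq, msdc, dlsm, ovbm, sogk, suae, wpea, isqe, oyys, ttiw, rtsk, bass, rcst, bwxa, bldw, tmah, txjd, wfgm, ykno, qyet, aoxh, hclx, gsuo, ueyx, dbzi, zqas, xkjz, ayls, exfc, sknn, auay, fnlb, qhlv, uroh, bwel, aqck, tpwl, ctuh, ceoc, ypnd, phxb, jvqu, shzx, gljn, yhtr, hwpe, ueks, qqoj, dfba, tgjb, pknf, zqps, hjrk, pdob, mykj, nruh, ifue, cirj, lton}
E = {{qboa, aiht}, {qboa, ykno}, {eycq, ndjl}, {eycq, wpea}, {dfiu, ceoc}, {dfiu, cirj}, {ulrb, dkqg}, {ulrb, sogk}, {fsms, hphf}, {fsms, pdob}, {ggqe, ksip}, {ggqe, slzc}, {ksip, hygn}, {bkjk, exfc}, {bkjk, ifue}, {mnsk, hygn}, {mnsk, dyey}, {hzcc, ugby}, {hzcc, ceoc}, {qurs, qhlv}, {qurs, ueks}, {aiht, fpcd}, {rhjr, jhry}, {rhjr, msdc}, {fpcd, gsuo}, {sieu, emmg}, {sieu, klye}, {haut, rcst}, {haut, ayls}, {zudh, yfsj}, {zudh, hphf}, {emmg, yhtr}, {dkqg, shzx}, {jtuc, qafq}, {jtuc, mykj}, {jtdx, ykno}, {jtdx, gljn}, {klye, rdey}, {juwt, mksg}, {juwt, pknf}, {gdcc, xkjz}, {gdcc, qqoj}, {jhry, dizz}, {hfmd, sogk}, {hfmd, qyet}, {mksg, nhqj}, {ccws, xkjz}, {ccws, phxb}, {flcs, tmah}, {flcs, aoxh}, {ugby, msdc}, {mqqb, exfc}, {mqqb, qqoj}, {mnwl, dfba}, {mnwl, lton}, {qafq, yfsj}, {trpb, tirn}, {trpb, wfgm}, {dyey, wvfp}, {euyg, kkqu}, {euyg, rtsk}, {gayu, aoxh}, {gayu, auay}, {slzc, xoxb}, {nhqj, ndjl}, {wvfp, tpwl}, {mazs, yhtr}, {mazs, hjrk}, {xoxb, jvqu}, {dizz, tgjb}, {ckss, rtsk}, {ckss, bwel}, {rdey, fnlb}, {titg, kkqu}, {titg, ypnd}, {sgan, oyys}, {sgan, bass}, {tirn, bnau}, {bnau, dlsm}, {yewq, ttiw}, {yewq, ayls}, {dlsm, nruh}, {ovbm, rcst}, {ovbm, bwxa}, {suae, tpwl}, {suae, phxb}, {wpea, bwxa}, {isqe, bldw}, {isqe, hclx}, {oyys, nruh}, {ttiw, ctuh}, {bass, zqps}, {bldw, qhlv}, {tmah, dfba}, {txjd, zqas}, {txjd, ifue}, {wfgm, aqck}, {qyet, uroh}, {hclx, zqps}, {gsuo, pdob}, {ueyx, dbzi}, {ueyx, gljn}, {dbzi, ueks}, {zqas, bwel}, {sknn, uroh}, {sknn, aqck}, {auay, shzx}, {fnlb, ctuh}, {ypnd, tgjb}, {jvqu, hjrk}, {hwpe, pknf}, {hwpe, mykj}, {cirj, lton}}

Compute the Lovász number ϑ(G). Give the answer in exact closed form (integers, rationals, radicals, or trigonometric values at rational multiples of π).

Vertex qyet has 2 neighbors: hfmd, uroh.
N(jvqu) = {xoxb, hjrk}, |N(jvqu)| = 2.
N(ggqe) = {ksip, slzc}, |N(ggqe)| = 2.
Vertex gayu has 2 neighbors: aoxh, auay.
113-vertex 2-regular graph: this is C_{113}, the 113-cycle.
spec(A) ≈ [2.0, 1.997, 1.988, 1.972, 1.951, 1.923, 1.89, 1.85, 1.805, 1.755, 1.699, 1.637, 1.571, 1.5, 1.424, 1.344, 1.259, 1.171, 1.079, 0.984, 0.886, 0.785, 0.681, 0.576, 0.468, 0.359, 0.25, 0.139, 0.028, -0.083, -0.194, -0.305, -0.414, -0.522, -0.629, -0.733, -0.835, -0.935, -1.032, -1.126, -1.216, -1.302, -1.384, -1.462, -1.536, -1.605, -1.669, -1.727, -1.781, -1.829, -1.871, -1.907, -1.938, -1.962, -1.981, -1.993, -1.999] (distinct, 3 d.p.).
Lovász (edge-transitive): ϑ = −113·(-2*cos(pi/113))/((2)−(-2*cos(pi/113))) = 113*cos(pi/113)/(cos(pi/113) + 1).
≈ 56.48908089 (to 8 d.p.).
Check 56 ≤ 113*cos(pi/113)/(cos(pi/113) + 1) ≤ 57: both strict.

113*cos(pi/113)/(cos(pi/113) + 1)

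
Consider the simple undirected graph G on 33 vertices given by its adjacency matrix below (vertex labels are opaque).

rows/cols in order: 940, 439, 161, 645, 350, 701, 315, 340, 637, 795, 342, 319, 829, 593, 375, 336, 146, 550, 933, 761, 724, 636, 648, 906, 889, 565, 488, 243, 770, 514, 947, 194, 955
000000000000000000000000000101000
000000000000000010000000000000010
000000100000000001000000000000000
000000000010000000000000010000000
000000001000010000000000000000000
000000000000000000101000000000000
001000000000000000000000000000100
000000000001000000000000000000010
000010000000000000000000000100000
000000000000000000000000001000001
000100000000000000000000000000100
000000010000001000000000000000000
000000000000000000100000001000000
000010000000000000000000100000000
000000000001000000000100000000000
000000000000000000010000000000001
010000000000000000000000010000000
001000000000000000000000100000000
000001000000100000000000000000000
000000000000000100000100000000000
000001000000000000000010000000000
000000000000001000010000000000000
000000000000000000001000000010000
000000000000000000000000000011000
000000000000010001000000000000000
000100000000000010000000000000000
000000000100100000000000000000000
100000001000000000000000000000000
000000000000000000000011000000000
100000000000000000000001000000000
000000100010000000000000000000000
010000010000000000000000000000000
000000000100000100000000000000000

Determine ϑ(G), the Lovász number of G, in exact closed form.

deg(340) = 2; N(340) = {319, 194}.
deg(194) = 2; N(194) = {439, 340}.
deg(161) = 2; N(161) = {315, 550}.
deg(701) = 2; N(701) = {933, 724}.
2-regular, N=33; this is C_{33}, the 33-cycle.
A has 17 distinct eigenvalues ≈ [2.0, 1.964, 1.857, 1.683, 1.447, 1.16, 0.831, 0.472, 0.095, -0.285, -0.654, -1.0, -1.31, -1.572, -1.778, -1.919, -1.991].
λ_max=2, λ_min=-2*cos(pi/33); ϑ = −33·λ_min/(λ_max−λ_min) = 33*cos(pi/33)/(cos(pi/33) + 1).
Numerically 16.46255859.
α=16, χ(Ḡ)=17; ϑ=33*cos(pi/33)/(cos(pi/33) + 1) lies between (both strict).

33*cos(pi/33)/(cos(pi/33) + 1)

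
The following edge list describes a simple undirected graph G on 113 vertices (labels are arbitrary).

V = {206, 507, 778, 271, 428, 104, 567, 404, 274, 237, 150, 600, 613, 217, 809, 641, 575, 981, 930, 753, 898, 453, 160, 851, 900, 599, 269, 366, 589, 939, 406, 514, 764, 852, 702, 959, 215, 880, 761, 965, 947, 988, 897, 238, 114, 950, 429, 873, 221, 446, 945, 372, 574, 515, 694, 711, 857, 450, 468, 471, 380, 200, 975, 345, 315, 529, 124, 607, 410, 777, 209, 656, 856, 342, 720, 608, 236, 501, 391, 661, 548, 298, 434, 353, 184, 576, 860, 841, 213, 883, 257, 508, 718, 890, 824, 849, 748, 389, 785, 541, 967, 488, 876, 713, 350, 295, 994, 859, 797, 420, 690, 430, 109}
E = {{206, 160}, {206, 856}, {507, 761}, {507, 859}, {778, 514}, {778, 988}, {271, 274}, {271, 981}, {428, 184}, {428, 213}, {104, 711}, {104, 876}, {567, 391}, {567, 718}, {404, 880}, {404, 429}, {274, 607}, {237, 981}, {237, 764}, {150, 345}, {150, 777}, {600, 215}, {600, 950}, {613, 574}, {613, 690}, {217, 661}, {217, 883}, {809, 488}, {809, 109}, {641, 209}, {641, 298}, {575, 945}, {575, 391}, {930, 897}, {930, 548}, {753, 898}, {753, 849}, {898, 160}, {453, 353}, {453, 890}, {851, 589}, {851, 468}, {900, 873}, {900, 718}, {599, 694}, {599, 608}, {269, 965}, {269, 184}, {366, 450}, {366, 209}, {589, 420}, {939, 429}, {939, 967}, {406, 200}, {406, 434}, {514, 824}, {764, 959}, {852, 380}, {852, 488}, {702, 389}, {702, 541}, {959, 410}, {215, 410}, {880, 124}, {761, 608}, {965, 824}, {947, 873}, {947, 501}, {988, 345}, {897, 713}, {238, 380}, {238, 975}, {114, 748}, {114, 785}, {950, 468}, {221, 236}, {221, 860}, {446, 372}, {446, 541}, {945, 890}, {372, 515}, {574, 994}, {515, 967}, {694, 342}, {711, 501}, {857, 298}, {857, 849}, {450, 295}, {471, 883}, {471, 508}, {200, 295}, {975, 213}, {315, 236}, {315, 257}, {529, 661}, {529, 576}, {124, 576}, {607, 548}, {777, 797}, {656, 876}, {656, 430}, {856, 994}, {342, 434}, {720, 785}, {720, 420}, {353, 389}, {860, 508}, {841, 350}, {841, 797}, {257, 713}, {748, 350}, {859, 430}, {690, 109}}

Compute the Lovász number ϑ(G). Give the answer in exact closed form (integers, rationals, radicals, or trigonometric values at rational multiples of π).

Vertex 857 has 2 neighbors: 298, 849.
deg(613) = 2; N(613) = {574, 690}.
N(209) = {641, 366}, |N(209)| = 2.
Vertex 124 has 2 neighbors: 880, 576.
deg(v) = 2 for all v (|V|=113); the odd cycle C_{113}.
Distinct eigenvalues (to 5 d.p.): [2.0, 1.99691, 1.98765, 1.97224, 1.95074, 1.9232, 1.88973, 1.85041, 1.80537, 1.75475, 1.69871, 1.63742, 1.57106, 1.49985, 1.42401, 1.34376, 1.25936, 1.17107, 1.07915, 0.98391, 0.88562, 0.78459, 0.68114, 0.57558, 0.46824, 0.35946, 0.24956, 0.1389, 0.0278, -0.08338, -0.1943, -0.30463, -0.41401, -0.52211, -0.6286, -0.73315, -0.83543, -0.93512, -1.03193, -1.12555, -1.21568, -1.30206, -1.38442, -1.4625, -1.53605, -1.60486, -1.66871, -1.7274, -1.78075, -1.8286, -1.87079, -1.9072, -1.93772, -1.96225, -1.98071, -1.99305, -1.99923].
λ_max=2, λ_min=-2*cos(pi/113); ϑ = −113·λ_min/(λ_max−λ_min) = 113*cos(pi/113)/(cos(pi/113) + 1).
Numerically 56.489081.
α=56, χ(Ḡ)=57; ϑ=113*cos(pi/113)/(cos(pi/113) + 1) lies between (both strict).

113*cos(pi/113)/(cos(pi/113) + 1)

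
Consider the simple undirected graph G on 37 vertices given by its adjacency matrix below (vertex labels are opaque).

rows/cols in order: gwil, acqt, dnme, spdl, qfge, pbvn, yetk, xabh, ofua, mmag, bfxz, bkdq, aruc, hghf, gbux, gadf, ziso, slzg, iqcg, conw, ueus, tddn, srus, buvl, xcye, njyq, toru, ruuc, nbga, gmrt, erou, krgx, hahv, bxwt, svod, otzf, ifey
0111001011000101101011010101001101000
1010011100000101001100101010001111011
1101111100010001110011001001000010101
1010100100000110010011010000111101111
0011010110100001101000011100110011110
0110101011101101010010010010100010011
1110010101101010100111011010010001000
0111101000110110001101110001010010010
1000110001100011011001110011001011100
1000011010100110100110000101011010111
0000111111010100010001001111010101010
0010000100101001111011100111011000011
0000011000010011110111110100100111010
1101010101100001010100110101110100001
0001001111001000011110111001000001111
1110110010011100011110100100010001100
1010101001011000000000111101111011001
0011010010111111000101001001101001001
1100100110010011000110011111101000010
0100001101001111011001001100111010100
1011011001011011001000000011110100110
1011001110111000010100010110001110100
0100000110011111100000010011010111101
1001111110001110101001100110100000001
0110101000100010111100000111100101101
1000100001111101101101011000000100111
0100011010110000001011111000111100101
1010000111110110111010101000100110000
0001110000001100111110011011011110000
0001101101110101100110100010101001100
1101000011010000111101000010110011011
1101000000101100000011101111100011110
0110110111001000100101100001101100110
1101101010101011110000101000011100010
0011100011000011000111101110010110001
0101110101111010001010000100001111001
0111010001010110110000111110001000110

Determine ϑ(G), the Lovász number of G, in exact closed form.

Vertex ifey has 18 neighbors: acqt, dnme, spdl, pbvn, mmag, bkdq, hghf, gbux, ziso, slzg, srus, buvl, xcye, njyq, toru, erou, svod, otzf.
N(otzf) = {acqt, spdl, qfge, pbvn, xabh, mmag, bfxz, bkdq, aruc, gbux, iqcg, ueus, njyq, erou, krgx, hahv, bxwt, ifey}, |N(otzf)| = 18.
deg(ruuc) = 18; N(ruuc) = {gwil, dnme, xabh, ofua, mmag, bfxz, bkdq, hghf, gbux, ziso, slzg, iqcg, ueus, srus, xcye, nbga, krgx, hahv}.
N(hahv) = {acqt, dnme, qfge, pbvn, xabh, ofua, mmag, aruc, ziso, conw, tddn, srus, ruuc, nbga, erou, krgx, svod, otzf}, |N(hahv)| = 18.
G on 37 vertices is 18-regular; strongly regular (37,18,8,9).
The 3 distinct eigenvalues: [18.0, 2.541, -3.541].
λ_max=18, λ_min=-sqrt(37)/2 - 1/2; ϑ = −37·λ_min/(λ_max−λ_min) = sqrt(37).
≈ 6.0828 (to 4 d.p.).

sqrt(37)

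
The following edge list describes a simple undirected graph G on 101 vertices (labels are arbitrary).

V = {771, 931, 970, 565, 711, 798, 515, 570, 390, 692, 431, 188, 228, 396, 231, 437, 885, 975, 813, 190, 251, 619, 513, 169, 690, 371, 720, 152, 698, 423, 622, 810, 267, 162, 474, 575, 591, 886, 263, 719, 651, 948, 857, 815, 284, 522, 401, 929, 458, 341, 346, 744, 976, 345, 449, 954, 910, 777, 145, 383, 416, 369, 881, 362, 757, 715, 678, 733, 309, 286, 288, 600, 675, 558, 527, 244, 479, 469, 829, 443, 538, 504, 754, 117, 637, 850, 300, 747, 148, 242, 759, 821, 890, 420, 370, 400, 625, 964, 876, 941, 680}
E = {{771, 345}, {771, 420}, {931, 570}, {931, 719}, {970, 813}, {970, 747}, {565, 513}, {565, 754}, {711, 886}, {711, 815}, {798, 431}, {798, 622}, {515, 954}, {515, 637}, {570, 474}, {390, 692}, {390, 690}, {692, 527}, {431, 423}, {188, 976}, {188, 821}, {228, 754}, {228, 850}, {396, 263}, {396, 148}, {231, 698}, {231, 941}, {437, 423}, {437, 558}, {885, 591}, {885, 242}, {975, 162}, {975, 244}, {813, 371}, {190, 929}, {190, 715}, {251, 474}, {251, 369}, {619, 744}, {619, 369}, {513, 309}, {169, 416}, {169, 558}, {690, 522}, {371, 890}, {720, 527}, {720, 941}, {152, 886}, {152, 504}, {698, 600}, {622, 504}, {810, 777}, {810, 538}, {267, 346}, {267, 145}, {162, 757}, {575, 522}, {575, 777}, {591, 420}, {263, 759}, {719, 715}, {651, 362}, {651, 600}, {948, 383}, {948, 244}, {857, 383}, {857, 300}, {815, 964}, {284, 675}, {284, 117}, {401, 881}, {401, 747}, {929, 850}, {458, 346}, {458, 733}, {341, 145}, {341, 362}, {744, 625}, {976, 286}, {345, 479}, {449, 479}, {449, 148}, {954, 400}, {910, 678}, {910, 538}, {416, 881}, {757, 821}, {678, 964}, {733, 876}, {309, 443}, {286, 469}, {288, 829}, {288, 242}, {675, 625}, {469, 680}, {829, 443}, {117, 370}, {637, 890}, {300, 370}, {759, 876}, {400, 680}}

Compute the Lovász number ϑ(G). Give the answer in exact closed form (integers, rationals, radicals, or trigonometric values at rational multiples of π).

101*cos(pi/101)/(cos(pi/101) + 1)

Vertex 443 has 2 neighbors: 309, 829.
deg(680) = 2; N(680) = {469, 400}.
N(733) = {458, 876}, |N(733)| = 2.
Vertex 242 has 2 neighbors: 885, 288.
Every vertex has degree 2 (N=101); the odd cycle C_{101}.
Distinct eigenvalues (to 3 d.p.): [2.0, 1.996, 1.985, 1.965, 1.938, 1.904, 1.862, 1.813, 1.757, 1.695, 1.625, 1.55, 1.468, 1.381, 1.288, 1.191, 1.088, 0.982, 0.872, 0.758, 0.642, 0.523, 0.402, 0.279, 0.155, 0.031, -0.093, -0.217, -0.34, -0.462, -0.582, -0.7, -0.815, -0.927, -1.036, -1.14, -1.24, -1.335, -1.425, -1.51, -1.588, -1.661, -1.727, -1.786, -1.839, -1.884, -1.922, -1.953, -1.976, -1.991, -1.999].
Lovász: ϑ = −101(-2*cos(pi/101))/(2+-(-1)*2*cos(pi/101)) = 101*cos(pi/101)/(cos(pi/101) + 1).
≈ 50.487783 (to 6 d.p.).
α=50, χ(Ḡ)=51; ϑ=101*cos(pi/101)/(cos(pi/101) + 1) lies between (both strict).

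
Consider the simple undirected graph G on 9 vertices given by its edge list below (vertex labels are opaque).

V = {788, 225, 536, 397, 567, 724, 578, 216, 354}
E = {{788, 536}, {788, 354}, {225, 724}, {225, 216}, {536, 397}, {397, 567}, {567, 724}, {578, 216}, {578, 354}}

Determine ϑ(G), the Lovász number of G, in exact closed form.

N(354) = {788, 578}, |N(354)| = 2.
Vertex 536 has 2 neighbors: 788, 397.
deg(578) = 2; N(578) = {216, 354}.
Vertex 397 has 2 neighbors: 536, 567.
Every vertex has degree 2 (N=9); the odd cycle C_{9}.
Distinct eigenvalues (to 5 d.p.): [2.0, 1.53209, 0.3473, -1.0, -1.87939].
With N=9: ϑ(G) = 9·(-(-1)*2*cos(pi/9))/(2−(-2*cos(pi/9))) = 9*cos(pi/9)/(cos(pi/9) + 1).
≈ 4.360090 (to 6 d.p.).
α=4, χ(Ḡ)=5; ϑ=9*cos(pi/9)/(cos(pi/9) + 1) lies between (both strict).

9*cos(pi/9)/(cos(pi/9) + 1)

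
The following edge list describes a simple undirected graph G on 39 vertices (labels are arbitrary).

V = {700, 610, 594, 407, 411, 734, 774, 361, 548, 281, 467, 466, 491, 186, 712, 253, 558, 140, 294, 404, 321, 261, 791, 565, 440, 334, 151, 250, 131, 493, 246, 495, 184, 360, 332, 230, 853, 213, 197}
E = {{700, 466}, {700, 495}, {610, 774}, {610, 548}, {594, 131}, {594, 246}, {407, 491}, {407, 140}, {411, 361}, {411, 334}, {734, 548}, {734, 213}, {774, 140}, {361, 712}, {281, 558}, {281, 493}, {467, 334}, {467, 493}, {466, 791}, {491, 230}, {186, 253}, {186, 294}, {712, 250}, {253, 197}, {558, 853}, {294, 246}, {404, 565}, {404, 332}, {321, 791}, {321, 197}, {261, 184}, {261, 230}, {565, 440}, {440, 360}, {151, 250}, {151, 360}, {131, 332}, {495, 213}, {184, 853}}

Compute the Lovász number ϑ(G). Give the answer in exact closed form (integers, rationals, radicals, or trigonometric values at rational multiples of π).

39*cos(pi/39)/(cos(pi/39) + 1)

Vertex 151 has 2 neighbors: 250, 360.
Vertex 230 has 2 neighbors: 491, 261.
deg(493) = 2; N(493) = {281, 467}.
Vertex 467 has 2 neighbors: 334, 493.
Every vertex has degree 2 (N=39); a single 39-cycle (edge-transitive).
A has 20 distinct eigenvalues ≈ [2.0, 1.974101, 1.897073, 1.770912, 1.598886, 1.385449, 1.136129, 0.857385, 0.556435, 0.241073, -0.080532, -0.400051, -0.70921, -1.0, -1.264891, -1.497021, -1.69038, -1.839959, -1.941884, -1.993515].
ϑ = −N·λ_min/(λ_max−λ_min) = −39·(-2*cos(pi/39))/(2−(-2*cos(pi/39))) = 39*cos(pi/39)/(cos(pi/39) + 1).
= 19.46833241… (decimal).
Sandwich: α(G)=19 ≤ ϑ(G)=39*cos(pi/39)/(cos(pi/39) + 1) ≤ χ(Ḡ)=20 (both strict).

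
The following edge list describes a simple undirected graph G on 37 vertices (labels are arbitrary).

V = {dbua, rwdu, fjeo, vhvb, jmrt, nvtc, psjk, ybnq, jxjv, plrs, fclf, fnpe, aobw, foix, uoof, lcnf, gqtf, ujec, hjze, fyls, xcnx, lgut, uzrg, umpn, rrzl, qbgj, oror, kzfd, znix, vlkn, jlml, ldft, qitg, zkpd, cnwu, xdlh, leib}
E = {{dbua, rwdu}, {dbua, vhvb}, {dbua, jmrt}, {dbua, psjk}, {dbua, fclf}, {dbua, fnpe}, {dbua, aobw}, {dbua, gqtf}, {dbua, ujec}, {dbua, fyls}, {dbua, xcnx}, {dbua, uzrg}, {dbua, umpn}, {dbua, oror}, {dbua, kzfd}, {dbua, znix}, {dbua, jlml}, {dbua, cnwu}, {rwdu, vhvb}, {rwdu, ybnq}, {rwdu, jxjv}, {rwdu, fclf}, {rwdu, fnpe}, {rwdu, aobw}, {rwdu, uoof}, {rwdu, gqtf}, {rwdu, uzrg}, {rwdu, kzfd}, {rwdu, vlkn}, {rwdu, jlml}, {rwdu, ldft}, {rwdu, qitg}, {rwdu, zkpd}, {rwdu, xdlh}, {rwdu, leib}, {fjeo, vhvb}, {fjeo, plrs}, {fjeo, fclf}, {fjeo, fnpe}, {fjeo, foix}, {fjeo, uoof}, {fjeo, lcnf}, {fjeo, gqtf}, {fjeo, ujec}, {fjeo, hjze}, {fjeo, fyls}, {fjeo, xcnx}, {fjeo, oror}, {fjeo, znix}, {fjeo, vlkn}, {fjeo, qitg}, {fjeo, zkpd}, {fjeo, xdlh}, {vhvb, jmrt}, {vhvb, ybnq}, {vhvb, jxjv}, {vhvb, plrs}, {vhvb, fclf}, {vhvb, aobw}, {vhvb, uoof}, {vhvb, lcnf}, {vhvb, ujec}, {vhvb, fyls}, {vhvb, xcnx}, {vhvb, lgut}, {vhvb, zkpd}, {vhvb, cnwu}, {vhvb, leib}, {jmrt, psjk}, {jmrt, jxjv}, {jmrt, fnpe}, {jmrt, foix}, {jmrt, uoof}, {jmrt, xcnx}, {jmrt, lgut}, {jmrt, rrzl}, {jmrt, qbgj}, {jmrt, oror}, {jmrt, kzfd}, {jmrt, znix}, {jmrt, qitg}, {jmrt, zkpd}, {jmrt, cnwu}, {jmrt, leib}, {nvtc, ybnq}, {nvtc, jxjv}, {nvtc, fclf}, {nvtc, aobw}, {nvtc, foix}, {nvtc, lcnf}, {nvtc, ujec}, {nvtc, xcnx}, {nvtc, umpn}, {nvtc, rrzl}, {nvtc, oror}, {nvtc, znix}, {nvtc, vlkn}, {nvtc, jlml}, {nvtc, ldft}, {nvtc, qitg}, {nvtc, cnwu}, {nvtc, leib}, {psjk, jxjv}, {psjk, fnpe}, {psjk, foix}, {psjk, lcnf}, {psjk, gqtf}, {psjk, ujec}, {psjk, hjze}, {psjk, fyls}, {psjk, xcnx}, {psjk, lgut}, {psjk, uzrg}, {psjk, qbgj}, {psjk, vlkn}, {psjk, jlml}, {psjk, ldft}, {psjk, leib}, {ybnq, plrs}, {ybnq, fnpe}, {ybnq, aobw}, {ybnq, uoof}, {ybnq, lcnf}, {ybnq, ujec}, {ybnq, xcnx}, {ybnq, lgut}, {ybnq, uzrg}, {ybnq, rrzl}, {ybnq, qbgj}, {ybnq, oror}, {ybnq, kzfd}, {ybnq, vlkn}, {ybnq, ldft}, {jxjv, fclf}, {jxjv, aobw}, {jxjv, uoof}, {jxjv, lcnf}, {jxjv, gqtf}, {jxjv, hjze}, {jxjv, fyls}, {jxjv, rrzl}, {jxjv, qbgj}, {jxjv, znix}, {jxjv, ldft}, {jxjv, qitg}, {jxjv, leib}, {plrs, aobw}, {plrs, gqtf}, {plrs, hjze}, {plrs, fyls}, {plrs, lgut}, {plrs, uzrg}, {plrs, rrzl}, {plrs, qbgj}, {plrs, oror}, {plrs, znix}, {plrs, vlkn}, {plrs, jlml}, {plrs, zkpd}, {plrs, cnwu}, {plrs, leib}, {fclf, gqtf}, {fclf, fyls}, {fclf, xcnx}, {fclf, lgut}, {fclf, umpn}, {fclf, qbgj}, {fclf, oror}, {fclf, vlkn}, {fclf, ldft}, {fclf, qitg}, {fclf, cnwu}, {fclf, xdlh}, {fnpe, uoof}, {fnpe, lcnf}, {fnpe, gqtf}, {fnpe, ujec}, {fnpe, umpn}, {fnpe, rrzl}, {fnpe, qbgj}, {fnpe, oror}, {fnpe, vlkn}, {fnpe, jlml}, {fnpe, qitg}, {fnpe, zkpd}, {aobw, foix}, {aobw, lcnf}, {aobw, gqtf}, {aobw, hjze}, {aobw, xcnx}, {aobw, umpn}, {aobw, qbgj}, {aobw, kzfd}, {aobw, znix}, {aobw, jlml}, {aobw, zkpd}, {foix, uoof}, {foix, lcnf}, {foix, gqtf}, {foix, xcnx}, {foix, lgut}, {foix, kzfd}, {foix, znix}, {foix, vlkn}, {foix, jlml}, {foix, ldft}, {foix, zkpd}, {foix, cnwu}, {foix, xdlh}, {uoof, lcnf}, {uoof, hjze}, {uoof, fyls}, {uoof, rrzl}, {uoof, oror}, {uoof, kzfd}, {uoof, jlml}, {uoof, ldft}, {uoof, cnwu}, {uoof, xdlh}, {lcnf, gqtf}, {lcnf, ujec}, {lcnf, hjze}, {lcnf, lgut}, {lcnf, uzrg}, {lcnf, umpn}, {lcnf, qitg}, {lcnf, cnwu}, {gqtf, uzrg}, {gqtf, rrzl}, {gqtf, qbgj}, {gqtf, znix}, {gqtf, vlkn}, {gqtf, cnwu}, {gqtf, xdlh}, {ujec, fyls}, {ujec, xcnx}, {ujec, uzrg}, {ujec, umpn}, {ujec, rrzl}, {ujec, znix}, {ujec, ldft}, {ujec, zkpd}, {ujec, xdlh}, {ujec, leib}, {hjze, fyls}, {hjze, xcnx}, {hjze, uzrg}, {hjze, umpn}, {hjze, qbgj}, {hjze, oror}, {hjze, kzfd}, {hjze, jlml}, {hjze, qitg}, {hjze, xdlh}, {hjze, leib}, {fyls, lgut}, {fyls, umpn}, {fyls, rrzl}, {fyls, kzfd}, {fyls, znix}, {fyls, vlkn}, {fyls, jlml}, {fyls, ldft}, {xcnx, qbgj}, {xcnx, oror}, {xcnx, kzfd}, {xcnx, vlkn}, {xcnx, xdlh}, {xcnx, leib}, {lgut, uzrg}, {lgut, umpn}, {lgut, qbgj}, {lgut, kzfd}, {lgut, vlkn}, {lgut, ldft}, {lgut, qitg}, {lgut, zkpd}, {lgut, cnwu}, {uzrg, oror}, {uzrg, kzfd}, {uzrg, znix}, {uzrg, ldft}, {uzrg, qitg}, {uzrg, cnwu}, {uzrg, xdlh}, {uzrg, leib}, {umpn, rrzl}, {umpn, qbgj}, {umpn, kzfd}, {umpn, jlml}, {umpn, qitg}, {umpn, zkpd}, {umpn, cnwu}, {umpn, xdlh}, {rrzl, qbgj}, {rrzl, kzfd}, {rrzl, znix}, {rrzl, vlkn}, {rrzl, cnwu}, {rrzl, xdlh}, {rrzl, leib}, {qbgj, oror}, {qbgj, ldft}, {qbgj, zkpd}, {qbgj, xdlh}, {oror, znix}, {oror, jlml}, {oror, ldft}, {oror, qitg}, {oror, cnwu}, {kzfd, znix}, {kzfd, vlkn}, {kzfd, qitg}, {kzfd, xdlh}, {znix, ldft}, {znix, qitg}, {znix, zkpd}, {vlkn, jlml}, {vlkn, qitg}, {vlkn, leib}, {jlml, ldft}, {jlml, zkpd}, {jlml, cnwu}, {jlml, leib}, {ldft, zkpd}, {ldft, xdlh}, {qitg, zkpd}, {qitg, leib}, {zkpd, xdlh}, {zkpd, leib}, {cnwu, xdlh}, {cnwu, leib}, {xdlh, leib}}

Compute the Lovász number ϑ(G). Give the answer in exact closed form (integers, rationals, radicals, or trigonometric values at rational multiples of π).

sqrt(37)

deg(znix) = 18; N(znix) = {dbua, fjeo, jmrt, nvtc, jxjv, plrs, aobw, foix, gqtf, ujec, fyls, uzrg, rrzl, oror, kzfd, ldft, qitg, zkpd}.
Vertex vlkn has 18 neighbors: rwdu, fjeo, nvtc, psjk, ybnq, plrs, fclf, fnpe, foix, gqtf, fyls, xcnx, lgut, rrzl, kzfd, jlml, qitg, leib.
N(fclf) = {dbua, rwdu, fjeo, vhvb, nvtc, jxjv, gqtf, fyls, xcnx, lgut, umpn, qbgj, oror, vlkn, ldft, qitg, cnwu, xdlh}, |N(fclf)| = 18.
deg(lcnf) = 18; N(lcnf) = {fjeo, vhvb, nvtc, psjk, ybnq, jxjv, fnpe, aobw, foix, uoof, gqtf, ujec, hjze, lgut, uzrg, umpn, qitg, cnwu}.
37-vertex 18-regular graph: SR(37,18,8,9) — a Paley graph.
A has 3 distinct eigenvalues ≈ [18.0, 2.5414, -3.5414].
λ_max=18, λ_min=-sqrt(37)/2 - 1/2; ϑ = −37·λ_min/(λ_max−λ_min) = sqrt(37).
= 6.08276253… (decimal).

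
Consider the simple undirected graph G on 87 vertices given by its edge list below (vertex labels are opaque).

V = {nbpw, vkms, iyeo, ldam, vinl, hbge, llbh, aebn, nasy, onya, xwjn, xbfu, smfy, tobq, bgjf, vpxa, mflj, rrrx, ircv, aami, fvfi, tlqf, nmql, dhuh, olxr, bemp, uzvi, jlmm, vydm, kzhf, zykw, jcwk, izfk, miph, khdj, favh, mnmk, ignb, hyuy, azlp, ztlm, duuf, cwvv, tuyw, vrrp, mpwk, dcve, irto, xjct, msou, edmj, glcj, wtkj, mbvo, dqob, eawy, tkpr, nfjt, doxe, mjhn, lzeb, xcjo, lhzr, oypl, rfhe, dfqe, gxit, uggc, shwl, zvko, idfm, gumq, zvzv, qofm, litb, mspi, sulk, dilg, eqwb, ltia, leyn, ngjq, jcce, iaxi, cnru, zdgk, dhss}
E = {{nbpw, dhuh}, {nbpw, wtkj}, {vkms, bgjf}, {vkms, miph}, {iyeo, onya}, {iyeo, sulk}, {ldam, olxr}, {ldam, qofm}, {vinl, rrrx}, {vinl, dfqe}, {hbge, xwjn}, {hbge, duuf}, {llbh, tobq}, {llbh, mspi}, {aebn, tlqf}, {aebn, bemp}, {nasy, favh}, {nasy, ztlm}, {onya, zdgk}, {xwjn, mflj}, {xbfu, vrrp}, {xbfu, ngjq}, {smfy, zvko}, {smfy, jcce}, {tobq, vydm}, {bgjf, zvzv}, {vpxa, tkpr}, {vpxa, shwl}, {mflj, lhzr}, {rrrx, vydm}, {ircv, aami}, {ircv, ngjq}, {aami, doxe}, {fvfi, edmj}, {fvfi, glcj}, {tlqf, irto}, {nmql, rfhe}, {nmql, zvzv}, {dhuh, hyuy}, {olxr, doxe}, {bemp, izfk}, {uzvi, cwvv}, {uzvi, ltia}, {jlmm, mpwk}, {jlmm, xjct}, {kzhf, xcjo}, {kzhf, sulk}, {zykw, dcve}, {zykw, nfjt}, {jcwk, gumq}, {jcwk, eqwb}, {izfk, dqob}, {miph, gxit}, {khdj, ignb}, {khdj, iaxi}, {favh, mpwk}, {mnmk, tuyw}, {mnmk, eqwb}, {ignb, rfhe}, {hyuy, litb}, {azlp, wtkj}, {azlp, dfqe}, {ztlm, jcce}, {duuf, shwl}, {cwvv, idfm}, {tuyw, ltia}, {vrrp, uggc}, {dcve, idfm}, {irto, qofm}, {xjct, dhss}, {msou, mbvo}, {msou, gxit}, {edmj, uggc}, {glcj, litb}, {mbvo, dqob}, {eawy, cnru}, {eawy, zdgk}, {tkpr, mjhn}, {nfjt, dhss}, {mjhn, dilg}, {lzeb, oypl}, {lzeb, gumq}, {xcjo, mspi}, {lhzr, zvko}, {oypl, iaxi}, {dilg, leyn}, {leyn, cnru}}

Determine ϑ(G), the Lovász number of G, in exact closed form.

Vertex smfy has 2 neighbors: zvko, jcce.
deg(jlmm) = 2; N(jlmm) = {mpwk, xjct}.
Vertex nbpw has 2 neighbors: dhuh, wtkj.
Vertex fvfi has 2 neighbors: edmj, glcj.
deg(v) = 2 for all v (|V|=87); this is C_{87}, the 87-cycle.
The 44 distinct eigenvalues: [2.0, 1.995, 1.979, 1.953, 1.917, 1.871, 1.815, 1.75, 1.675, 1.592, 1.501, 1.401, 1.295, 1.181, 1.062, 0.937, 0.807, 0.673, 0.535, 0.395, 0.252, 0.108, -0.036, -0.18, -0.324, -0.465, -0.604, -0.74, -0.872, -1.0, -1.122, -1.239, -1.349, -1.452, -1.547, -1.635, -1.714, -1.784, -1.844, -1.895, -1.936, -1.967, -1.988, -1.999].
−87·(-2*cos(pi/87)) / ((2)−(-2*cos(pi/87))) = 87*cos(pi/87)/(cos(pi/87) + 1) = ϑ(G).
ϑ(G) ≈ 43.48582.
43 ≤ 87*cos(pi/87)/(cos(pi/87) + 1) ≤ 44: both strict.

87*cos(pi/87)/(cos(pi/87) + 1)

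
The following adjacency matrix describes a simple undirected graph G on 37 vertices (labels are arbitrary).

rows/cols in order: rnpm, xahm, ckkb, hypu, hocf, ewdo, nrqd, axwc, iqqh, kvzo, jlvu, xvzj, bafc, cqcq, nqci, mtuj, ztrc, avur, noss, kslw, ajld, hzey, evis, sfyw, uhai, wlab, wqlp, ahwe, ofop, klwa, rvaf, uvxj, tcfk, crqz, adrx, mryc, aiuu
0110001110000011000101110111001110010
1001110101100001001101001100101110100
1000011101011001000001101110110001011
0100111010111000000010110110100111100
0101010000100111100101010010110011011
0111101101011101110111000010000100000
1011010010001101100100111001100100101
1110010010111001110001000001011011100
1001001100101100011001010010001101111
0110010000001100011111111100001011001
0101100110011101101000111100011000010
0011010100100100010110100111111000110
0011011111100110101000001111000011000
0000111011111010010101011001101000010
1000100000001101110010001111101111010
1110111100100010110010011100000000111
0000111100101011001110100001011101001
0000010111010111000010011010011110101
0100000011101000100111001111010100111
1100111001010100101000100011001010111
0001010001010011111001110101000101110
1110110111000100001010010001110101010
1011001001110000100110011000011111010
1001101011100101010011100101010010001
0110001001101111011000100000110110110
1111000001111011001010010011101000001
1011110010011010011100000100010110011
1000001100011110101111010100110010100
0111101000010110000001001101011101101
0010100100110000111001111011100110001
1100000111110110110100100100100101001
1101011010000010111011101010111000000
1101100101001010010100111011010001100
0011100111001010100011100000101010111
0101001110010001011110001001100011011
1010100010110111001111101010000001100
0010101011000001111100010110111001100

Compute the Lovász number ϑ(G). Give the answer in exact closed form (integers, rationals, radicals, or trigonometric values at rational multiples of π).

deg(ajld) = 18; N(ajld) = {hypu, ewdo, kvzo, xvzj, nqci, mtuj, ztrc, avur, noss, hzey, evis, sfyw, wlab, ahwe, uvxj, crqz, adrx, mryc}.
deg(ztrc) = 18; N(ztrc) = {hocf, ewdo, nrqd, axwc, jlvu, bafc, nqci, mtuj, noss, kslw, ajld, evis, ahwe, klwa, rvaf, uvxj, crqz, aiuu}.
Vertex ahwe has 18 neighbors: rnpm, nrqd, axwc, xvzj, bafc, cqcq, nqci, ztrc, noss, kslw, ajld, hzey, sfyw, wlab, ofop, klwa, tcfk, adrx.
deg(bafc) = 18; N(bafc) = {ckkb, hypu, ewdo, nrqd, axwc, iqqh, kvzo, jlvu, cqcq, nqci, ztrc, noss, uhai, wlab, wqlp, ahwe, tcfk, crqz}.
Every vertex has degree 18 (N=37); Paley(37): SR with (k,λ,μ)=(18,8,9).
A has 3 distinct eigenvalues ≈ [18.0, 2.541, -3.541].
−37·(-sqrt(37)/2 - 1/2) / ((18)−(-sqrt(37)/2 - 1/2)) = sqrt(37) = ϑ(G).
= 6.08276… (decimal).

sqrt(37)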